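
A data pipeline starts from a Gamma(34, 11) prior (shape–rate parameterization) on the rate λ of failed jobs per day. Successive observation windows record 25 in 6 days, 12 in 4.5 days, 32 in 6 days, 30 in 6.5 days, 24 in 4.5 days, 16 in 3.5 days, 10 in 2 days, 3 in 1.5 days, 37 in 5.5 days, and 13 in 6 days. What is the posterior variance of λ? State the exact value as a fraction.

236/3249

Total count: 25 + 12 + 32 + 30 + 24 + 16 + 10 + 3 + 37 + 13 = 202.
Total exposure: 6 + 4.5 + 6 + 6.5 + 4.5 + 3.5 + 2 + 1.5 + 5.5 + 6 = 46 days.
Posterior: α' = 34 + 202 = 236, β' = 11 + 46 = 57.
Posterior variance = α'/β'² = 236/3249.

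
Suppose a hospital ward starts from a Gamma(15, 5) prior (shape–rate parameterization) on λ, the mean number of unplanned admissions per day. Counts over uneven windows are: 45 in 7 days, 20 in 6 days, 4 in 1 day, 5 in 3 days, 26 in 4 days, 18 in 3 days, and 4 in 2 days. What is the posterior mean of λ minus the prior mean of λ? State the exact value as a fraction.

44/31

Total count: 45 + 20 + 4 + 5 + 26 + 18 + 4 = 122.
Total exposure: 7 + 6 + 1 + 3 + 4 + 3 + 2 = 26 days.
The Gamma prior is conjugate for the Poisson rate, so λ | data ~ Gamma(15+122, 5+26) = Gamma(137, 31).
Posterior mean = 137/31 = 137/31; prior mean = 15/5 = 3. Difference = 137/31 − 3 = 44/31.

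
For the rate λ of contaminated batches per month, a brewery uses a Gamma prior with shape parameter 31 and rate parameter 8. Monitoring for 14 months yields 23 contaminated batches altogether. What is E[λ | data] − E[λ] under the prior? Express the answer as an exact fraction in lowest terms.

-125/88

Total count 23 over total exposure 14 months.
By Gamma–Poisson conjugacy, the posterior is Gamma(α + Σx, β + Σt) = Gamma(31 + 23, 8 + 14) = Gamma(54, 22).
Posterior mean = 54/22 = 27/11; prior mean = 31/8 = 31/8. Difference = 27/11 − 31/8 = -125/88.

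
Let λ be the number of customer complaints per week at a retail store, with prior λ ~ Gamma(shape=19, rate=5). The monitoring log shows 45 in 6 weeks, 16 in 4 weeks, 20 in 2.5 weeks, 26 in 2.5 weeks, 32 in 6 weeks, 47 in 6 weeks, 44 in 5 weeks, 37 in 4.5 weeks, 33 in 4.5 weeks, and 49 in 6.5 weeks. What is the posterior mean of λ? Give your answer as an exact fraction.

Total count: 45 + 16 + 20 + 26 + 32 + 47 + 44 + 37 + 33 + 49 = 349.
Total exposure: 6 + 4 + 2.5 + 2.5 + 6 + 6 + 5 + 4.5 + 4.5 + 6.5 = 47.5 weeks.
By Gamma–Poisson conjugacy, the posterior is Gamma(α + Σx, β + Σt) = Gamma(19 + 349, 5 + 47.5) = Gamma(368, 105/2).
Posterior mean = α'/β' = 368/(105/2) = 736/105.

736/105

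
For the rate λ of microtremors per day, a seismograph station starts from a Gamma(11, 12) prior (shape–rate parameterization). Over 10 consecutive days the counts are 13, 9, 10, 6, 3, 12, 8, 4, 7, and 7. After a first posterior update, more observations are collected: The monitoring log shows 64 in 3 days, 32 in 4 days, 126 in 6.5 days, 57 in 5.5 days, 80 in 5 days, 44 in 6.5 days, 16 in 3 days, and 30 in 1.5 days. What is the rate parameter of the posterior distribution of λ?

Total count: 13 + 9 + 10 + 6 + 3 + 12 + 8 + 4 + 7 + 7 = 79.
Total exposure: 10 days.
After the first batch: Gamma(11 + 79, 12 + 10) = Gamma(90, 22).
Total count: 64 + 32 + 126 + 57 + 80 + 44 + 16 + 30 = 449.
Total exposure: 3 + 4 + 6.5 + 5.5 + 5 + 6.5 + 3 + 1.5 = 35 days.
After the second batch: Gamma(90 + 449, 22 + 35) = Gamma(539, 57).

57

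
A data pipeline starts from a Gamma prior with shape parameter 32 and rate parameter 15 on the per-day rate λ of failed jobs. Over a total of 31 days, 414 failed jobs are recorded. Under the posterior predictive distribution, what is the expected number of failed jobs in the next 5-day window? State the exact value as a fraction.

Total count 414 over total exposure 31 days.
Gamma(α, β) with Poisson data over total exposure Σt gives posterior Gamma(α+Σx, β+Σt) = Gamma(446, 46).
Predictive mean over a 5-day window = T·E[λ|data] = 5·446/46 = 1115/23.

1115/23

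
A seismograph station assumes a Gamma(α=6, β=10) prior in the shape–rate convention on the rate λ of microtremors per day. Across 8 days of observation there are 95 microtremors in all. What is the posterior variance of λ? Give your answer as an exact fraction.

101/324

Total count 95 over total exposure 8 days.
By Gamma–Poisson conjugacy, the posterior is Gamma(α + Σx, β + Σt) = Gamma(6 + 95, 10 + 8) = Gamma(101, 18).
Posterior variance = α'/β'² = 101/324.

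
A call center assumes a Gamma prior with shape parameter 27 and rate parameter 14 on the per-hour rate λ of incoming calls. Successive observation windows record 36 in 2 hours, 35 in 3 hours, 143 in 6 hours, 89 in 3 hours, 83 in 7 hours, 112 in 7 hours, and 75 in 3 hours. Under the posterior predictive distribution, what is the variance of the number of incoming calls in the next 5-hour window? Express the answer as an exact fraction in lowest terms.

2000/27

Total count: 36 + 35 + 143 + 89 + 83 + 112 + 75 = 573.
Total exposure: 2 + 3 + 6 + 3 + 7 + 7 + 3 = 31 hours.
The Gamma prior is conjugate for the Poisson rate, so λ | data ~ Gamma(27+573, 14+31) = Gamma(600, 45).
The posterior predictive for a window of length T is Negative Binomial with variance T·α'·(β'+T)/β'² = 5·600·50/2025 = 2000/27.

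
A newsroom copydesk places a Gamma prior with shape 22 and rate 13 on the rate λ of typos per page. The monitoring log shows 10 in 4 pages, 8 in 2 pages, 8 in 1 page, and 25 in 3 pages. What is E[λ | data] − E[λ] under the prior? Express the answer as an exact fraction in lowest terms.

Total count: 10 + 8 + 8 + 25 = 51.
Total exposure: 4 + 2 + 1 + 3 = 10 pages.
By Gamma–Poisson conjugacy, the posterior is Gamma(α + Σx, β + Σt) = Gamma(22 + 51, 13 + 10) = Gamma(73, 23).
Posterior mean = 73/23 = 73/23; prior mean = 22/13 = 22/13. Difference = 73/23 − 22/13 = 443/299.

443/299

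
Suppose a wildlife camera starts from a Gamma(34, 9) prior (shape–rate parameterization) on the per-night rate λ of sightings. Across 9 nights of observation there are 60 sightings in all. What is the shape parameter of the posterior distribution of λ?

94

Total count 60 over total exposure 9 nights.
The Gamma prior is conjugate for the Poisson rate, so λ | data ~ Gamma(34+60, 9+9) = Gamma(94, 18).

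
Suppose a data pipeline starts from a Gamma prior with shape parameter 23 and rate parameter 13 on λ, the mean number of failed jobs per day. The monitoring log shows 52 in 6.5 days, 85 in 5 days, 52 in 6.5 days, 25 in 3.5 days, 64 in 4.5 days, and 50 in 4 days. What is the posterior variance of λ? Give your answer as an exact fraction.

351/1849

Total count: 52 + 85 + 52 + 25 + 64 + 50 = 328.
Total exposure: 6.5 + 5 + 6.5 + 3.5 + 4.5 + 4 = 30 days.
Gamma(α, β) with Poisson data over total exposure Σt gives posterior Gamma(α+Σx, β+Σt) = Gamma(351, 43).
Posterior variance = α'/β'² = 351/1849.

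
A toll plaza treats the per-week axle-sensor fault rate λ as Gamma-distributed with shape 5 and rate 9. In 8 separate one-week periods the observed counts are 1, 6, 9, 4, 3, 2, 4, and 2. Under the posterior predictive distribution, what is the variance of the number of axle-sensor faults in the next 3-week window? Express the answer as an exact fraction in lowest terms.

Total count: 1 + 6 + 9 + 4 + 3 + 2 + 4 + 2 = 31.
Total exposure: 8 weeks.
Posterior: α' = 5 + 31 = 36, β' = 9 + 8 = 17.
The posterior predictive for a window of length T is Negative Binomial with variance T·α'·(β'+T)/β'² = 3·36·20/289 = 2160/289.

2160/289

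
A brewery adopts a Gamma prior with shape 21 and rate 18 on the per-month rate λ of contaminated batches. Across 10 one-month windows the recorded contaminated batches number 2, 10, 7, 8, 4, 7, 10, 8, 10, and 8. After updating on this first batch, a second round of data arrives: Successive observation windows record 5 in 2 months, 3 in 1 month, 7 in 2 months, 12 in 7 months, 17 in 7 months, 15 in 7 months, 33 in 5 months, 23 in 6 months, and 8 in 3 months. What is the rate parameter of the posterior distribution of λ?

Total count: 2 + 10 + 7 + 8 + 4 + 7 + 10 + 8 + 10 + 8 = 74.
Total exposure: 10 months.
After the first batch: Gamma(21 + 74, 18 + 10) = Gamma(95, 28).
Total count: 5 + 3 + 7 + 12 + 17 + 15 + 33 + 23 + 8 = 123.
Total exposure: 2 + 1 + 2 + 7 + 7 + 7 + 5 + 6 + 3 = 40 months.
After the second batch: Gamma(95 + 123, 28 + 40) = Gamma(218, 68).

68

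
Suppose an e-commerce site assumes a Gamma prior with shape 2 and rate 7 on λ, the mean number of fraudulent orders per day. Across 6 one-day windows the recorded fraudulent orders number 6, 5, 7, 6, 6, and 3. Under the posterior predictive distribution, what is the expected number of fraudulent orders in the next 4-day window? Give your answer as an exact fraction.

140/13

Total count: 6 + 5 + 7 + 6 + 6 + 3 = 33.
Total exposure: 6 days.
The Gamma prior is conjugate for the Poisson rate, so λ | data ~ Gamma(2+33, 7+6) = Gamma(35, 13).
Predictive mean over a 4-day window = T·E[λ|data] = 4·35/13 = 140/13.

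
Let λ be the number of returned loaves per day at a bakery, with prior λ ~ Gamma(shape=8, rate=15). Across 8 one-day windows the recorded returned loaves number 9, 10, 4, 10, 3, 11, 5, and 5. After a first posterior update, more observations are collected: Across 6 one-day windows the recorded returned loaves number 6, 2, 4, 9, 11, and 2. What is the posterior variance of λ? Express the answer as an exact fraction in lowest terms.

99/841

Total count: 9 + 10 + 4 + 10 + 3 + 11 + 5 + 5 = 57.
Total exposure: 8 days.
After the first batch: Gamma(8 + 57, 15 + 8) = Gamma(65, 23).
Total count: 6 + 2 + 4 + 9 + 11 + 2 = 34.
Total exposure: 6 days.
After the second batch: Gamma(65 + 34, 23 + 6) = Gamma(99, 29).
Posterior variance = α'/β'² = 99/841.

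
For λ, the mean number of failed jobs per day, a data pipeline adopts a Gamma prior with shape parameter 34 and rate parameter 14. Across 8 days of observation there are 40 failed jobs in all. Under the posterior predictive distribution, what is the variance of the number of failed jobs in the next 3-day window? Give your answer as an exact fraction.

2775/242

Total count 40 over total exposure 8 days.
The Gamma prior is conjugate for the Poisson rate, so λ | data ~ Gamma(34+40, 14+8) = Gamma(74, 22).
The posterior predictive for a window of length T is Negative Binomial with variance T·α'·(β'+T)/β'² = 3·74·25/484 = 2775/242.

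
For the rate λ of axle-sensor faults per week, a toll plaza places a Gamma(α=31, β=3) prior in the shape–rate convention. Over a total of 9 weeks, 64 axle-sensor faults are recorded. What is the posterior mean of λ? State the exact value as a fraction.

Total count 64 over total exposure 9 weeks.
By Gamma–Poisson conjugacy, the posterior is Gamma(α + Σx, β + Σt) = Gamma(31 + 64, 3 + 9) = Gamma(95, 12).
Posterior mean = α'/β' = 95/12.

95/12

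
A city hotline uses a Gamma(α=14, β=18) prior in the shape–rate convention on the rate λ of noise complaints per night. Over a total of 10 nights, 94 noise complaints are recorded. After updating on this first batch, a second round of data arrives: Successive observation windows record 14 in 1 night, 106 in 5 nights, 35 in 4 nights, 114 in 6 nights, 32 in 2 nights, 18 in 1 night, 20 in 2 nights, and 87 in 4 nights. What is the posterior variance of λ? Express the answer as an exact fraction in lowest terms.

534/2809

Total count 94 over total exposure 10 nights.
After the first batch: Gamma(14 + 94, 18 + 10) = Gamma(108, 28).
Total count: 14 + 106 + 35 + 114 + 32 + 18 + 20 + 87 = 426.
Total exposure: 1 + 5 + 4 + 6 + 2 + 1 + 2 + 4 = 25 nights.
After the second batch: Gamma(108 + 426, 28 + 25) = Gamma(534, 53).
Posterior variance = α'/β'² = 534/2809.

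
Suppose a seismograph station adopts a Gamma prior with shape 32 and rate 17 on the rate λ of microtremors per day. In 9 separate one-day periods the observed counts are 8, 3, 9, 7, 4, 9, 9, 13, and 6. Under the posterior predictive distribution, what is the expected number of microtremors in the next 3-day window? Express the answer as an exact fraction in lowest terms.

150/13

Total count: 8 + 3 + 9 + 7 + 4 + 9 + 9 + 13 + 6 = 68.
Total exposure: 9 days.
Gamma(α, β) with Poisson data over total exposure Σt gives posterior Gamma(α+Σx, β+Σt) = Gamma(100, 26).
Predictive mean over a 3-day window = T·E[λ|data] = 3·100/26 = 150/13.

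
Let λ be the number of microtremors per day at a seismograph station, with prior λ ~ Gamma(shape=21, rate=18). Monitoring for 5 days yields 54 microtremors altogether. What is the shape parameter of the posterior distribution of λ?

75

Total count 54 over total exposure 5 days.
Gamma(α, β) with Poisson data over total exposure Σt gives posterior Gamma(α+Σx, β+Σt) = Gamma(75, 23).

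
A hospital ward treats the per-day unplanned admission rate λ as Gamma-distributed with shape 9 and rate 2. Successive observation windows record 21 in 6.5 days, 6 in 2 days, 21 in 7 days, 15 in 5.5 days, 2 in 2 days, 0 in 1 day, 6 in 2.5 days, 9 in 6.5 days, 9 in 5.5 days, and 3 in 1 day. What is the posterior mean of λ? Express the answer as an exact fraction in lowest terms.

Total count: 21 + 6 + 21 + 15 + 2 + 0 + 6 + 9 + 9 + 3 = 92.
Total exposure: 6.5 + 2 + 7 + 5.5 + 2 + 1 + 2.5 + 6.5 + 5.5 + 1 = 39.5 days.
Conjugate update: add total count to the shape and total exposure to the rate, giving Gamma(101, 83/2).
Posterior mean = α'/β' = 101/(83/2) = 202/83.

202/83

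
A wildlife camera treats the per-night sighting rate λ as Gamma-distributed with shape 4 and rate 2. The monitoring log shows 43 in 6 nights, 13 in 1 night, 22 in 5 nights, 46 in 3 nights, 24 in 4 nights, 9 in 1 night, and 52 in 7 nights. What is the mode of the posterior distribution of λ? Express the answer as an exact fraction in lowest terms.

212/29

Total count: 43 + 13 + 22 + 46 + 24 + 9 + 52 = 209.
Total exposure: 6 + 1 + 5 + 3 + 4 + 1 + 7 = 27 nights.
The Gamma prior is conjugate for the Poisson rate, so λ | data ~ Gamma(4+209, 2+27) = Gamma(213, 29).
Posterior mode = (α'−1)/β' = 212/29.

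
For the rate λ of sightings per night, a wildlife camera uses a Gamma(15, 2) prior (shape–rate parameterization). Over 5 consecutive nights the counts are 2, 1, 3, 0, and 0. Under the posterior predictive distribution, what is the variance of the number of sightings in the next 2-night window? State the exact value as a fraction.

Total count: 2 + 1 + 3 + 0 + 0 = 6.
Total exposure: 5 nights.
By Gamma–Poisson conjugacy, the posterior is Gamma(α + Σx, β + Σt) = Gamma(15 + 6, 2 + 5) = Gamma(21, 7).
The posterior predictive for a window of length T is Negative Binomial with variance T·α'·(β'+T)/β'² = 2·21·9/49 = 54/7.

54/7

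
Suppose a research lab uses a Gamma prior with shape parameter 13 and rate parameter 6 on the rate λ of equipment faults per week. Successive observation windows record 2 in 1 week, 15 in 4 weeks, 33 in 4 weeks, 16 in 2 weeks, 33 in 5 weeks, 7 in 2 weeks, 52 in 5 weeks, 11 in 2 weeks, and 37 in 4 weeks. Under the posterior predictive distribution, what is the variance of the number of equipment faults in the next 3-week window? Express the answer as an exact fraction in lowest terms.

Total count: 2 + 15 + 33 + 16 + 33 + 7 + 52 + 11 + 37 = 206.
Total exposure: 1 + 4 + 4 + 2 + 5 + 2 + 5 + 2 + 4 = 29 weeks.
The Gamma prior is conjugate for the Poisson rate, so λ | data ~ Gamma(13+206, 6+29) = Gamma(219, 35).
The posterior predictive for a window of length T is Negative Binomial with variance T·α'·(β'+T)/β'² = 3·219·38/1225 = 24966/1225.

24966/1225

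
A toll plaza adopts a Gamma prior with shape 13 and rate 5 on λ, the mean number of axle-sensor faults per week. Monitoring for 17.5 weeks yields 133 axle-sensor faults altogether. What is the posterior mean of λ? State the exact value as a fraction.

Total count 133 over total exposure 17.5 weeks.
The Gamma prior is conjugate for the Poisson rate, so λ | data ~ Gamma(13+133, 5+17.5) = Gamma(146, 45/2).
Posterior mean = α'/β' = 146/(45/2) = 292/45.

292/45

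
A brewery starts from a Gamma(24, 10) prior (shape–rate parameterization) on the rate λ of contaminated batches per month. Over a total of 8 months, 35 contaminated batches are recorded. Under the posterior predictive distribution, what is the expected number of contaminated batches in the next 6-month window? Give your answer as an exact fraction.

Total count 35 over total exposure 8 months.
Posterior: α' = 24 + 35 = 59, β' = 10 + 8 = 18.
Predictive mean over a 6-month window = T·E[λ|data] = 6·59/18 = 59/3.

59/3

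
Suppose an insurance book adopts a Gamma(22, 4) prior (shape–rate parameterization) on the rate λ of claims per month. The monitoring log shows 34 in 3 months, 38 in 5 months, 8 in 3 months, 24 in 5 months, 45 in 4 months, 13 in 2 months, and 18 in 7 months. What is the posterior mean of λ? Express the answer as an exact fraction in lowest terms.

Total count: 34 + 38 + 8 + 24 + 45 + 13 + 18 = 180.
Total exposure: 3 + 5 + 3 + 5 + 4 + 2 + 7 = 29 months.
Conjugate update: add total count to the shape and total exposure to the rate, giving Gamma(202, 33).
Posterior mean = α'/β' = 202/33.

202/33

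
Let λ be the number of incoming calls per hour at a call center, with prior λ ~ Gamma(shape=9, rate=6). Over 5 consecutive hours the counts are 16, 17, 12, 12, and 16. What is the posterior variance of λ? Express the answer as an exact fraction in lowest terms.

82/121

Total count: 16 + 17 + 12 + 12 + 16 = 73.
Total exposure: 5 hours.
Posterior: α' = 9 + 73 = 82, β' = 6 + 5 = 11.
Posterior variance = α'/β'² = 82/121.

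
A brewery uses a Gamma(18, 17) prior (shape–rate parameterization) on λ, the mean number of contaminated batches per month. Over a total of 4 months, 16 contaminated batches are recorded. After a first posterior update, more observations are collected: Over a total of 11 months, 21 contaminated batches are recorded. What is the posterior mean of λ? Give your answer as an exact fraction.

Total count 16 over total exposure 4 months.
After the first batch: Gamma(18 + 16, 17 + 4) = Gamma(34, 21).
Total count 21 over total exposure 11 months.
After the second batch: Gamma(34 + 21, 21 + 11) = Gamma(55, 32).
Posterior mean = α'/β' = 55/32.

55/32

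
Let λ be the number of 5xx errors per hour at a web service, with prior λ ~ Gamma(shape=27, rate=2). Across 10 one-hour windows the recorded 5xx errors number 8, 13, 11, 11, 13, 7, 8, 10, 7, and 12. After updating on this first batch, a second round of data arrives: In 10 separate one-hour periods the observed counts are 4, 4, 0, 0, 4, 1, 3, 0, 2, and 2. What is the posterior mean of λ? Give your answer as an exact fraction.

Total count: 8 + 13 + 11 + 11 + 13 + 7 + 8 + 10 + 7 + 12 = 100.
Total exposure: 10 hours.
After the first batch: Gamma(27 + 100, 2 + 10) = Gamma(127, 12).
Total count: 4 + 4 + 0 + 0 + 4 + 1 + 3 + 0 + 2 + 2 = 20.
Total exposure: 10 hours.
After the second batch: Gamma(127 + 20, 12 + 10) = Gamma(147, 22).
Posterior mean = α'/β' = 147/22.

147/22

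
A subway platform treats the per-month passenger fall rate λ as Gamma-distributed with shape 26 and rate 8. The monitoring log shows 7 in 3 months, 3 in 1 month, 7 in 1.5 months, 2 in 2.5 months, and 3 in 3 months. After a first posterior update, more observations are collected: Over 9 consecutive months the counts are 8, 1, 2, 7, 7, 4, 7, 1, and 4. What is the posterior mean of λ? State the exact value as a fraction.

Total count: 7 + 3 + 7 + 2 + 3 = 22.
Total exposure: 3 + 1 + 1.5 + 2.5 + 3 = 11 months.
After the first batch: Gamma(26 + 22, 8 + 11) = Gamma(48, 19).
Total count: 8 + 1 + 2 + 7 + 7 + 4 + 7 + 1 + 4 = 41.
Total exposure: 9 months.
After the second batch: Gamma(48 + 41, 19 + 9) = Gamma(89, 28).
Posterior mean = α'/β' = 89/28.

89/28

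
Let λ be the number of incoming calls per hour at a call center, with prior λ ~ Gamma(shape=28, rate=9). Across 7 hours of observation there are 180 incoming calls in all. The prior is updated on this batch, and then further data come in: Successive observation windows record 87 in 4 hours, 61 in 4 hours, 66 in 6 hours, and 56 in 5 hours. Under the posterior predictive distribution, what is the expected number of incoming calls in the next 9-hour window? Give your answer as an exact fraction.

Total count 180 over total exposure 7 hours.
After the first batch: Gamma(28 + 180, 9 + 7) = Gamma(208, 16).
Total count: 87 + 61 + 66 + 56 = 270.
Total exposure: 4 + 4 + 6 + 5 = 19 hours.
After the second batch: Gamma(208 + 270, 16 + 19) = Gamma(478, 35).
Predictive mean over a 9-hour window = T·E[λ|data] = 9·478/35 = 4302/35.

4302/35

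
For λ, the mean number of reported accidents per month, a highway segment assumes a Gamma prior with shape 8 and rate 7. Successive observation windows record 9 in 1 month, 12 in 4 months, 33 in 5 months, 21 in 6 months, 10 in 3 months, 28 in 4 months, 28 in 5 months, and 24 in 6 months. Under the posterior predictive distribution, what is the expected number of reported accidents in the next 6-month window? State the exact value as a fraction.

1038/41

Total count: 9 + 12 + 33 + 21 + 10 + 28 + 28 + 24 = 165.
Total exposure: 1 + 4 + 5 + 6 + 3 + 4 + 5 + 6 = 34 months.
Gamma(α, β) with Poisson data over total exposure Σt gives posterior Gamma(α+Σx, β+Σt) = Gamma(173, 41).
Predictive mean over a 6-month window = T·E[λ|data] = 6·173/41 = 1038/41.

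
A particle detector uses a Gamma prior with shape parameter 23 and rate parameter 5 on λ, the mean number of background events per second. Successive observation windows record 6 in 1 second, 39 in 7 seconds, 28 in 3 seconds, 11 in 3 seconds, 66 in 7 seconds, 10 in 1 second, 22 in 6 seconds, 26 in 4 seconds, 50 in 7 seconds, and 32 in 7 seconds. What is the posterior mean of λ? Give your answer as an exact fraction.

Total count: 6 + 39 + 28 + 11 + 66 + 10 + 22 + 26 + 50 + 32 = 290.
Total exposure: 1 + 7 + 3 + 3 + 7 + 1 + 6 + 4 + 7 + 7 = 46 seconds.
Gamma(α, β) with Poisson data over total exposure Σt gives posterior Gamma(α+Σx, β+Σt) = Gamma(313, 51).
Posterior mean = α'/β' = 313/51.

313/51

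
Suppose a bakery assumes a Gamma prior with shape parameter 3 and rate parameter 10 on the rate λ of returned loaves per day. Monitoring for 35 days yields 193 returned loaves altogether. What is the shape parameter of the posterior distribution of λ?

Total count 193 over total exposure 35 days.
The Gamma prior is conjugate for the Poisson rate, so λ | data ~ Gamma(3+193, 10+35) = Gamma(196, 45).

196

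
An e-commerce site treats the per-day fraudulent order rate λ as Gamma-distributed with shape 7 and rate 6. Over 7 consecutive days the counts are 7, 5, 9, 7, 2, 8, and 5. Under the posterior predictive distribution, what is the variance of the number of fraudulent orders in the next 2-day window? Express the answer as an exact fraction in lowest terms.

Total count: 7 + 5 + 9 + 7 + 2 + 8 + 5 = 43.
Total exposure: 7 days.
Conjugate update: add total count to the shape and total exposure to the rate, giving Gamma(50, 13).
The posterior predictive for a window of length T is Negative Binomial with variance T·α'·(β'+T)/β'² = 2·50·15/169 = 1500/169.

1500/169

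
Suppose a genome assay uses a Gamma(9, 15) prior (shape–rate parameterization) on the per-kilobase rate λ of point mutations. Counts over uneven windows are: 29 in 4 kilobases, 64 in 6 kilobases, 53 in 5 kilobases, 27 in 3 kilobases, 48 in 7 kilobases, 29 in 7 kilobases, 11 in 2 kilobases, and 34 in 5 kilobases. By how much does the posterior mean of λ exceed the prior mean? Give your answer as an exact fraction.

Total count: 29 + 64 + 53 + 27 + 48 + 29 + 11 + 34 = 295.
Total exposure: 4 + 6 + 5 + 3 + 7 + 7 + 2 + 5 = 39 kilobases.
Conjugate update: add total count to the shape and total exposure to the rate, giving Gamma(304, 54).
Posterior mean = 304/54 = 152/27; prior mean = 9/15 = 3/5. Difference = 152/27 − 3/5 = 679/135.

679/135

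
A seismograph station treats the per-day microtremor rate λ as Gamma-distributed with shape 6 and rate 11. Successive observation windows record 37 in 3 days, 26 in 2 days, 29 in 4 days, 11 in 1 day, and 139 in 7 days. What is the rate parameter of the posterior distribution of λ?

Total count: 37 + 26 + 29 + 11 + 139 = 242.
Total exposure: 3 + 2 + 4 + 1 + 7 = 17 days.
By Gamma–Poisson conjugacy, the posterior is Gamma(α + Σx, β + Σt) = Gamma(6 + 242, 11 + 17) = Gamma(248, 28).

28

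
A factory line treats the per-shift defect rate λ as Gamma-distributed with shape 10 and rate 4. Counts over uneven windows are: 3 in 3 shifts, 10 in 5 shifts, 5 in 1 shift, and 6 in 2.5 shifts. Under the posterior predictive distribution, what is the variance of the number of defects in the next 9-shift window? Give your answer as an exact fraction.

29988/961

Total count: 3 + 10 + 5 + 6 = 24.
Total exposure: 3 + 5 + 1 + 2.5 = 11.5 shifts.
The Gamma prior is conjugate for the Poisson rate, so λ | data ~ Gamma(10+24, 4+11.5) = Gamma(34, 31/2).
The posterior predictive for a window of length T is Negative Binomial with variance T·α'·(β'+T)/β'² = 9·34·(49/2)/(961/4) = 29988/961.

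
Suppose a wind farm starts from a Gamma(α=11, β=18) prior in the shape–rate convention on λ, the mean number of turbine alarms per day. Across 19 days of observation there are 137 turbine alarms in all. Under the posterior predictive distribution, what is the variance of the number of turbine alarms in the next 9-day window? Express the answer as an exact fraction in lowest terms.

Total count 137 over total exposure 19 days.
By Gamma–Poisson conjugacy, the posterior is Gamma(α + Σx, β + Σt) = Gamma(11 + 137, 18 + 19) = Gamma(148, 37).
The posterior predictive for a window of length T is Negative Binomial with variance T·α'·(β'+T)/β'² = 9·148·46/1369 = 1656/37.

1656/37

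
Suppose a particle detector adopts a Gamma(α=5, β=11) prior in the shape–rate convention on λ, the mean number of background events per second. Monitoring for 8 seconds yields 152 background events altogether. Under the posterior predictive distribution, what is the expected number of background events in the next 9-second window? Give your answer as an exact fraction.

Total count 152 over total exposure 8 seconds.
Gamma(α, β) with Poisson data over total exposure Σt gives posterior Gamma(α+Σx, β+Σt) = Gamma(157, 19).
Predictive mean over a 9-second window = T·E[λ|data] = 9·157/19 = 1413/19.

1413/19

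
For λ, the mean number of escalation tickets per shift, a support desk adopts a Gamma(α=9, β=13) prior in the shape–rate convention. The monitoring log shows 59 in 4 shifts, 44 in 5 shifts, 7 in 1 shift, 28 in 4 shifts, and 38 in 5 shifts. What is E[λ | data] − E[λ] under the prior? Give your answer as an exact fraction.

2117/416

Total count: 59 + 44 + 7 + 28 + 38 = 176.
Total exposure: 4 + 5 + 1 + 4 + 5 = 19 shifts.
By Gamma–Poisson conjugacy, the posterior is Gamma(α + Σx, β + Σt) = Gamma(9 + 176, 13 + 19) = Gamma(185, 32).
Posterior mean = 185/32 = 185/32; prior mean = 9/13 = 9/13. Difference = 185/32 − 9/13 = 2117/416.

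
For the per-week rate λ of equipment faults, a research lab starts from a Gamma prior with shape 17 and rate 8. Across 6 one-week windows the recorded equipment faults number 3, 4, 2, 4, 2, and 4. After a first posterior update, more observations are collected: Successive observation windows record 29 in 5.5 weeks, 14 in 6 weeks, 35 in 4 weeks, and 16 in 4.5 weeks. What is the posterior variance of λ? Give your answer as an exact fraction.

Total count: 3 + 4 + 2 + 4 + 2 + 4 = 19.
Total exposure: 6 weeks.
After the first batch: Gamma(17 + 19, 8 + 6) = Gamma(36, 14).
Total count: 29 + 14 + 35 + 16 = 94.
Total exposure: 5.5 + 6 + 4 + 4.5 = 20 weeks.
After the second batch: Gamma(36 + 94, 14 + 20) = Gamma(130, 34).
Posterior variance = α'/β'² = 130/1156 = 65/578.

65/578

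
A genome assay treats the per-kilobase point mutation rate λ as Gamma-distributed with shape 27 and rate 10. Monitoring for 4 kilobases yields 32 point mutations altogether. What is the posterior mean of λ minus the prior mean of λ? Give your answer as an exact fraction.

Total count 32 over total exposure 4 kilobases.
The Gamma prior is conjugate for the Poisson rate, so λ | data ~ Gamma(27+32, 10+4) = Gamma(59, 14).
Posterior mean = 59/14 = 59/14; prior mean = 27/10 = 27/10. Difference = 59/14 − 27/10 = 53/35.

53/35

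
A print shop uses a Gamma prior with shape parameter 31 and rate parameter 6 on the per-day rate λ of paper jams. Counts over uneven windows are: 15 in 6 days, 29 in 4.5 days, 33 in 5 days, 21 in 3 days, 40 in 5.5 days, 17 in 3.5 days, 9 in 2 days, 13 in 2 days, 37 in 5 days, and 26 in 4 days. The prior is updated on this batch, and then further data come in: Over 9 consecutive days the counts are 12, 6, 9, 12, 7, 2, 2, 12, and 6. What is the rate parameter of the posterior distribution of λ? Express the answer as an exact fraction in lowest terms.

111/2

Total count: 15 + 29 + 33 + 21 + 40 + 17 + 9 + 13 + 37 + 26 = 240.
Total exposure: 6 + 4.5 + 5 + 3 + 5.5 + 3.5 + 2 + 2 + 5 + 4 = 40.5 days.
After the first batch: Gamma(31 + 240, 6 + 40.5) = Gamma(271, 93/2).
Total count: 12 + 6 + 9 + 12 + 7 + 2 + 2 + 12 + 6 = 68.
Total exposure: 9 days.
After the second batch: Gamma(271 + 68, 93/2 + 9) = Gamma(339, 111/2).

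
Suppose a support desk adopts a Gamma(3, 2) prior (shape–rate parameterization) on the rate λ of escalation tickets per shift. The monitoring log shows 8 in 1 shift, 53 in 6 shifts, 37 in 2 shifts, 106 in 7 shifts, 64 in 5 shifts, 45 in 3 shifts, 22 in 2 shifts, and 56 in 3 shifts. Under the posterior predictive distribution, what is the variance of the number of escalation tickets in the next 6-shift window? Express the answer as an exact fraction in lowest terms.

87468/961

Total count: 8 + 53 + 37 + 106 + 64 + 45 + 22 + 56 = 391.
Total exposure: 1 + 6 + 2 + 7 + 5 + 3 + 2 + 3 = 29 shifts.
By Gamma–Poisson conjugacy, the posterior is Gamma(α + Σx, β + Σt) = Gamma(3 + 391, 2 + 29) = Gamma(394, 31).
The posterior predictive for a window of length T is Negative Binomial with variance T·α'·(β'+T)/β'² = 6·394·37/961 = 87468/961.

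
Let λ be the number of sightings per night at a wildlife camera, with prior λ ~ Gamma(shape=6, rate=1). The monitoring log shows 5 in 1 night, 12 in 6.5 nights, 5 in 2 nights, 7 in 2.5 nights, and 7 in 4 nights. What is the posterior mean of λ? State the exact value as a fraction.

42/17

Total count: 5 + 12 + 5 + 7 + 7 = 36.
Total exposure: 1 + 6.5 + 2 + 2.5 + 4 = 16 nights.
Gamma(α, β) with Poisson data over total exposure Σt gives posterior Gamma(α+Σx, β+Σt) = Gamma(42, 17).
Posterior mean = α'/β' = 42/17.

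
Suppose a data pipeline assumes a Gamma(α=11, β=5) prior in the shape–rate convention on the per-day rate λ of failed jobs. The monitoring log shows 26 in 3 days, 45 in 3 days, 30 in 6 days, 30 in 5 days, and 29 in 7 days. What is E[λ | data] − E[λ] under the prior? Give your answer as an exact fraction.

Total count: 26 + 45 + 30 + 30 + 29 = 160.
Total exposure: 3 + 3 + 6 + 5 + 7 = 24 days.
Posterior: α' = 11 + 160 = 171, β' = 5 + 24 = 29.
Posterior mean = 171/29 = 171/29; prior mean = 11/5 = 11/5. Difference = 171/29 − 11/5 = 536/145.

536/145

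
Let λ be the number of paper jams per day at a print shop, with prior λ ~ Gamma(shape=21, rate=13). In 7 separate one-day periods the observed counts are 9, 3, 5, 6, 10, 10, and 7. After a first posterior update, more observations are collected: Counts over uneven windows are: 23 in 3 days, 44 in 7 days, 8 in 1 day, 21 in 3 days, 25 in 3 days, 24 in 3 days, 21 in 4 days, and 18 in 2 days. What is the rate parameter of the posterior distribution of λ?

46

Total count: 9 + 3 + 5 + 6 + 10 + 10 + 7 = 50.
Total exposure: 7 days.
After the first batch: Gamma(21 + 50, 13 + 7) = Gamma(71, 20).
Total count: 23 + 44 + 8 + 21 + 25 + 24 + 21 + 18 = 184.
Total exposure: 3 + 7 + 1 + 3 + 3 + 3 + 4 + 2 = 26 days.
After the second batch: Gamma(71 + 184, 20 + 26) = Gamma(255, 46).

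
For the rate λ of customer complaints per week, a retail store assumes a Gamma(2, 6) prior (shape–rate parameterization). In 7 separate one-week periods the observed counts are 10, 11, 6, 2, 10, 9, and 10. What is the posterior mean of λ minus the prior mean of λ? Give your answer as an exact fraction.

167/39

Total count: 10 + 11 + 6 + 2 + 10 + 9 + 10 = 58.
Total exposure: 7 weeks.
The Gamma prior is conjugate for the Poisson rate, so λ | data ~ Gamma(2+58, 6+7) = Gamma(60, 13).
Posterior mean = 60/13 = 60/13; prior mean = 2/6 = 1/3. Difference = 60/13 − 1/3 = 167/39.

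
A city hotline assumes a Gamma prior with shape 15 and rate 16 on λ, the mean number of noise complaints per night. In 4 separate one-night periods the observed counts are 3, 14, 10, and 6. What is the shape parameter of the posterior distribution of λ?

48

Total count: 3 + 14 + 10 + 6 = 33.
Total exposure: 4 nights.
The Gamma prior is conjugate for the Poisson rate, so λ | data ~ Gamma(15+33, 16+4) = Gamma(48, 20).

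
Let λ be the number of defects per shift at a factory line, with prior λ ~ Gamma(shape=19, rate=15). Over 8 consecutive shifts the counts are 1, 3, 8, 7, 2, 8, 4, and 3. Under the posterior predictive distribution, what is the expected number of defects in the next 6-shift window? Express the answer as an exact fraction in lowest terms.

Total count: 1 + 3 + 8 + 7 + 2 + 8 + 4 + 3 = 36.
Total exposure: 8 shifts.
Conjugate update: add total count to the shape and total exposure to the rate, giving Gamma(55, 23).
Predictive mean over a 6-shift window = T·E[λ|data] = 6·55/23 = 330/23.

330/23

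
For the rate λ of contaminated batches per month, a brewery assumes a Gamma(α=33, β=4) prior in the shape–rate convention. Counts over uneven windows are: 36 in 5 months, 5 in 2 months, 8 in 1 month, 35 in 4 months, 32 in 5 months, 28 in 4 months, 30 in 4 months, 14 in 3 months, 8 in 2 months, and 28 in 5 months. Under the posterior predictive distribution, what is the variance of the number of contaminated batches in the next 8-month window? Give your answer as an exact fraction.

96632/1521

Total count: 36 + 5 + 8 + 35 + 32 + 28 + 30 + 14 + 8 + 28 = 224.
Total exposure: 5 + 2 + 1 + 4 + 5 + 4 + 4 + 3 + 2 + 5 = 35 months.
By Gamma–Poisson conjugacy, the posterior is Gamma(α + Σx, β + Σt) = Gamma(33 + 224, 4 + 35) = Gamma(257, 39).
The posterior predictive for a window of length T is Negative Binomial with variance T·α'·(β'+T)/β'² = 8·257·47/1521 = 96632/1521.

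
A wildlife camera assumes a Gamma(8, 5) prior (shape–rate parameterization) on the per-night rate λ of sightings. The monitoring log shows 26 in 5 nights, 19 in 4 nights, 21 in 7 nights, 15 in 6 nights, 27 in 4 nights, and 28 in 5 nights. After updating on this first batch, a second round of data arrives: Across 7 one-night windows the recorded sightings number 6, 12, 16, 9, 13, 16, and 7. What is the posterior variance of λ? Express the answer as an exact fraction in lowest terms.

223/1849

Total count: 26 + 19 + 21 + 15 + 27 + 28 = 136.
Total exposure: 5 + 4 + 7 + 6 + 4 + 5 = 31 nights.
After the first batch: Gamma(8 + 136, 5 + 31) = Gamma(144, 36).
Total count: 6 + 12 + 16 + 9 + 13 + 16 + 7 = 79.
Total exposure: 7 nights.
After the second batch: Gamma(144 + 79, 36 + 7) = Gamma(223, 43).
Posterior variance = α'/β'² = 223/1849.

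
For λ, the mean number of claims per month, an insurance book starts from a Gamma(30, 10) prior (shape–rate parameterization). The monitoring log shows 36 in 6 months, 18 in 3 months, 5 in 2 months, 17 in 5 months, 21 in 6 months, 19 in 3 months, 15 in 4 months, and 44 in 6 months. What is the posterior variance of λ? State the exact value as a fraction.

41/405

Total count: 36 + 18 + 5 + 17 + 21 + 19 + 15 + 44 = 175.
Total exposure: 6 + 3 + 2 + 5 + 6 + 3 + 4 + 6 = 35 months.
Gamma(α, β) with Poisson data over total exposure Σt gives posterior Gamma(α+Σx, β+Σt) = Gamma(205, 45).
Posterior variance = α'/β'² = 205/2025 = 41/405.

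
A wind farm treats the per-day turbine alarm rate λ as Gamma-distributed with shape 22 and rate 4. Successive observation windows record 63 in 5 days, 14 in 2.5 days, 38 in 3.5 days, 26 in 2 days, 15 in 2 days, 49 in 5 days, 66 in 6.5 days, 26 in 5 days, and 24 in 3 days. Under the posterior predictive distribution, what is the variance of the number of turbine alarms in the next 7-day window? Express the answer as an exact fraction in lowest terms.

8918/121

Total count: 63 + 14 + 38 + 26 + 15 + 49 + 66 + 26 + 24 = 321.
Total exposure: 5 + 2.5 + 3.5 + 2 + 2 + 5 + 6.5 + 5 + 3 = 34.5 days.
Gamma(α, β) with Poisson data over total exposure Σt gives posterior Gamma(α+Σx, β+Σt) = Gamma(343, 77/2).
The posterior predictive for a window of length T is Negative Binomial with variance T·α'·(β'+T)/β'² = 7·343·(91/2)/(5929/4) = 8918/121.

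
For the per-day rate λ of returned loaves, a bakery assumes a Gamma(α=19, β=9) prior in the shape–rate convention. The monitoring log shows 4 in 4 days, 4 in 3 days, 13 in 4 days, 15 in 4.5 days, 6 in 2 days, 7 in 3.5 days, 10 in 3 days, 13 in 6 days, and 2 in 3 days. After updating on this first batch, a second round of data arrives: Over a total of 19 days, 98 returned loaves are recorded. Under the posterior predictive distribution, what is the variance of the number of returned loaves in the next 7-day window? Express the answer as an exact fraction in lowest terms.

Total count: 4 + 4 + 13 + 15 + 6 + 7 + 10 + 13 + 2 = 74.
Total exposure: 4 + 3 + 4 + 4.5 + 2 + 3.5 + 3 + 6 + 3 = 33 days.
After the first batch: Gamma(19 + 74, 9 + 33) = Gamma(93, 42).
Total count 98 over total exposure 19 days.
After the second batch: Gamma(93 + 98, 42 + 19) = Gamma(191, 61).
The posterior predictive for a window of length T is Negative Binomial with variance T·α'·(β'+T)/β'² = 7·191·68/3721 = 90916/3721.

90916/3721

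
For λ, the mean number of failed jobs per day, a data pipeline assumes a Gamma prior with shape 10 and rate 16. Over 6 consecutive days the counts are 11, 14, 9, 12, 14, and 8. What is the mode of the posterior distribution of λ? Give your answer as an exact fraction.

7/2

Total count: 11 + 14 + 9 + 12 + 14 + 8 = 68.
Total exposure: 6 days.
By Gamma–Poisson conjugacy, the posterior is Gamma(α + Σx, β + Σt) = Gamma(10 + 68, 16 + 6) = Gamma(78, 22).
Posterior mode = (α'−1)/β' = 77/22 = 7/2.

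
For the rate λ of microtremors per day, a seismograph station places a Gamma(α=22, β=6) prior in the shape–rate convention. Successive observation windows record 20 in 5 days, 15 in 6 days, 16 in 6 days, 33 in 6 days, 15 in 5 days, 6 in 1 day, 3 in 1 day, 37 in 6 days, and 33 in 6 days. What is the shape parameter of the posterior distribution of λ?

Total count: 20 + 15 + 16 + 33 + 15 + 6 + 3 + 37 + 33 = 178.
Total exposure: 5 + 6 + 6 + 6 + 5 + 1 + 1 + 6 + 6 = 42 days.
The Gamma prior is conjugate for the Poisson rate, so λ | data ~ Gamma(22+178, 6+42) = Gamma(200, 48).

200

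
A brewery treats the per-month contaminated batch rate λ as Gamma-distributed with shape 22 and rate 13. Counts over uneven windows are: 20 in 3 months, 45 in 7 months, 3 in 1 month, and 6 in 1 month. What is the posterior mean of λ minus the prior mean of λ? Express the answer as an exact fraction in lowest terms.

698/325

Total count: 20 + 45 + 3 + 6 = 74.
Total exposure: 3 + 7 + 1 + 1 = 12 months.
The Gamma prior is conjugate for the Poisson rate, so λ | data ~ Gamma(22+74, 13+12) = Gamma(96, 25).
Posterior mean = 96/25 = 96/25; prior mean = 22/13 = 22/13. Difference = 96/25 − 22/13 = 698/325.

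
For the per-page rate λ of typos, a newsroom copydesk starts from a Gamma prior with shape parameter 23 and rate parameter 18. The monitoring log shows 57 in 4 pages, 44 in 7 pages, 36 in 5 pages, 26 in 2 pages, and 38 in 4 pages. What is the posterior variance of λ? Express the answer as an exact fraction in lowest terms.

Total count: 57 + 44 + 36 + 26 + 38 = 201.
Total exposure: 4 + 7 + 5 + 2 + 4 = 22 pages.
The Gamma prior is conjugate for the Poisson rate, so λ | data ~ Gamma(23+201, 18+22) = Gamma(224, 40).
Posterior variance = α'/β'² = 224/1600 = 7/50.

7/50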